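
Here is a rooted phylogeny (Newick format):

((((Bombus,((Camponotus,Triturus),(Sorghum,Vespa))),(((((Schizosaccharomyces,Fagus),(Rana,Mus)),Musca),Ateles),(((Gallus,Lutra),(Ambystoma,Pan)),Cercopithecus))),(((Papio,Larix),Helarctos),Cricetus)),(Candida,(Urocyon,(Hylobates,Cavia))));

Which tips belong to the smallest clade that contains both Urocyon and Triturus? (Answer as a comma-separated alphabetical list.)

Ambystoma, Ateles, Bombus, Camponotus, Candida, Cavia, Cercopithecus, Cricetus, Fagus, Gallus, Helarctos, Hylobates, Larix, Lutra, Mus, Musca, Pan, Papio, Rana, Schizosaccharomyces, Sorghum, Triturus, Urocyon, Vespa

Tracing Urocyon: it sits inside (Urocyon,(Hylobates,Cavia)).
Tracing Triturus: it sits inside (Camponotus,Triturus).
The smallest clade enclosing both is the whole tree (their MRCA is the root), so the answer is all 24 tips in alphabetical order.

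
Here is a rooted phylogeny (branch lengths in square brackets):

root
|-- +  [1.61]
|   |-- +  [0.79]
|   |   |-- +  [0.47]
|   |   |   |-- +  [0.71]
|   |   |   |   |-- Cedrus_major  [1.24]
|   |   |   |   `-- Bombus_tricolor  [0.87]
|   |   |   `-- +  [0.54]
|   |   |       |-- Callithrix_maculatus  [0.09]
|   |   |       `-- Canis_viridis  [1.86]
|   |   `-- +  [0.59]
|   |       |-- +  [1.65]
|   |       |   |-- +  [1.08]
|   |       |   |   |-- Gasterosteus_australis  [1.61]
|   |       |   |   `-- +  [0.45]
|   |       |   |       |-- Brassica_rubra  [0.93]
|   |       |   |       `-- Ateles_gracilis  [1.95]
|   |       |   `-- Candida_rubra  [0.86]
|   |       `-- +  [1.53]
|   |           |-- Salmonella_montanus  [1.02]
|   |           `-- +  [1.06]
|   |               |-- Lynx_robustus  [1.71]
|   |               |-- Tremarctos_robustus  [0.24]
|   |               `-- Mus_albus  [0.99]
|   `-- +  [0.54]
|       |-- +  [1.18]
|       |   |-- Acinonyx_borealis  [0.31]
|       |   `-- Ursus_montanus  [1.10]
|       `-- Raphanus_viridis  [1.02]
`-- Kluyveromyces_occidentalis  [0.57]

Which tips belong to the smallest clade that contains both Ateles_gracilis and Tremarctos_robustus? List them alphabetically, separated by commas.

Tracing Ateles_gracilis: it sits inside (Brassica_rubra,Ateles_gracilis).
Tracing Tremarctos_robustus: it sits inside (Lynx_robustus,Tremarctos_robustus,Mus_albus).
The smallest clade enclosing both is (((Gasterosteus_australis,(Brassica_rubra,Ateles_gracilis)),Candida_rubra),(Salmonella_montanus,(Lynx_robustus,Tremarctos_robustus,Mus_albus))); the answer is its 8 terminal taxa in alphabetical order.

Ateles_gracilis, Brassica_rubra, Candida_rubra, Gasterosteus_australis, Lynx_robustus, Mus_albus, Salmonella_montanus, Tremarctos_robustus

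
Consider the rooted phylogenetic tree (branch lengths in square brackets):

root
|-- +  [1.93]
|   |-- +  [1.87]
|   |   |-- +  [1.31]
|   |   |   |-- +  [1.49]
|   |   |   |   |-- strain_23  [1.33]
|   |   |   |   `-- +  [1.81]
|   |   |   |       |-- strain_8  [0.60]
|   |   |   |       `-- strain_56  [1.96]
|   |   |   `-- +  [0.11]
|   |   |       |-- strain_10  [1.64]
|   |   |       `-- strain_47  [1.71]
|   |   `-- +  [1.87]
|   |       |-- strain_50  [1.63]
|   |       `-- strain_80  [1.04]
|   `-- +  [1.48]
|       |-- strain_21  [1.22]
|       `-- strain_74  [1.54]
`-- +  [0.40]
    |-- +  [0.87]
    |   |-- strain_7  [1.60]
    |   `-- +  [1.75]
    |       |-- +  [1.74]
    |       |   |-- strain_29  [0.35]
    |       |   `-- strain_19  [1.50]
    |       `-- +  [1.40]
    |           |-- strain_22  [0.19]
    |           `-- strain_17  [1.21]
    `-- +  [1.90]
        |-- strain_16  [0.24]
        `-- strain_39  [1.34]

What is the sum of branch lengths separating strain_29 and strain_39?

7.95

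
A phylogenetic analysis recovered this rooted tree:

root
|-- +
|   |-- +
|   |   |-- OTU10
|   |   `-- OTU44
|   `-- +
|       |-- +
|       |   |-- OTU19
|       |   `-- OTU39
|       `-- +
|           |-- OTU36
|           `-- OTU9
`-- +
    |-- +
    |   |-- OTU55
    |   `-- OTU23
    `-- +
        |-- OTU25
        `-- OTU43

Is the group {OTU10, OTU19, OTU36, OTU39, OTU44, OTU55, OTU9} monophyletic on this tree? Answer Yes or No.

The MRCA of the listed taxa is the root, so the smallest clade containing them is the whole tree.
That clade also contains OTU23, OTU25, OTU43, which are not in the proposed group, so the group is not monophyletic.

No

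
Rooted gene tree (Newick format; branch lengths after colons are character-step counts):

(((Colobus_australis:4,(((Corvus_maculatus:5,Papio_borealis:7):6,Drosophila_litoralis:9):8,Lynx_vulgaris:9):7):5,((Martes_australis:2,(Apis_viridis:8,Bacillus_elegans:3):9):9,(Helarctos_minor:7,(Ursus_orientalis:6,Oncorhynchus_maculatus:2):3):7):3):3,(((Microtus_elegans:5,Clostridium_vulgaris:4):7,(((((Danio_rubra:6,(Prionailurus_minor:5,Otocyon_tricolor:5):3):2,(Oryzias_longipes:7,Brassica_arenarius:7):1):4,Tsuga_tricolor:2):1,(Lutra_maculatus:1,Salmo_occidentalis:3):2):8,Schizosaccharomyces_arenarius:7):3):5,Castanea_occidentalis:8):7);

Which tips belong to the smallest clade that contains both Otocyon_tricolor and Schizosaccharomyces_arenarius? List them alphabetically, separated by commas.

Tracing Otocyon_tricolor: it sits inside (Prionailurus_minor,Otocyon_tricolor).
Tracing Schizosaccharomyces_arenarius: it sits inside (((((Danio_rubra,(Prionailurus_minor,Otocyon_tricolor)),(Oryzias_longipes,Brassica_arenarius)),Tsuga_tricolor),(Lutra_maculatus,Salmo_occidentalis)),Schizosaccharomyces_arenarius).
The smallest clade enclosing both is (((((Danio_rubra,(Prionailurus_minor,Otocyon_tricolor)),(Oryzias_longipes,Brassica_arenarius)),Tsuga_tricolor),(Lutra_maculatus,Salmo_occidentalis)),Schizosaccharomyces_arenarius); the answer is its 9 terminal taxa in alphabetical order.

Brassica_arenarius, Danio_rubra, Lutra_maculatus, Oryzias_longipes, Otocyon_tricolor, Prionailurus_minor, Salmo_occidentalis, Schizosaccharomyces_arenarius, Tsuga_tricolor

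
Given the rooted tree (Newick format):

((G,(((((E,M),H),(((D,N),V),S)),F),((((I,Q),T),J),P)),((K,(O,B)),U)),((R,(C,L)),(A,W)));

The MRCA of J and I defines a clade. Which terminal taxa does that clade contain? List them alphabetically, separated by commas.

I, J, Q, T

Tracing J: it sits inside (((I,Q),T),J).
Tracing I: it sits inside (I,Q).
The smallest clade enclosing both is (((I,Q),T),J); the answer is its 4 terminal taxa in alphabetical order.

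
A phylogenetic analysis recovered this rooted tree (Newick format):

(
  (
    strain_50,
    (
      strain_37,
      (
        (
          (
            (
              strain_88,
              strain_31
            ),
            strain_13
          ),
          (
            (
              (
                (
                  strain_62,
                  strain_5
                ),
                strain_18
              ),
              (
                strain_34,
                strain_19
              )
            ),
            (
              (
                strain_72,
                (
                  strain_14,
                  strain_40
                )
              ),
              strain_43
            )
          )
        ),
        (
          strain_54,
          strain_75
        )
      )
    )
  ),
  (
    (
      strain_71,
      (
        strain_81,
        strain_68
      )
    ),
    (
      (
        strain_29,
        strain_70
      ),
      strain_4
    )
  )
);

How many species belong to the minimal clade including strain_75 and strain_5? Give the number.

14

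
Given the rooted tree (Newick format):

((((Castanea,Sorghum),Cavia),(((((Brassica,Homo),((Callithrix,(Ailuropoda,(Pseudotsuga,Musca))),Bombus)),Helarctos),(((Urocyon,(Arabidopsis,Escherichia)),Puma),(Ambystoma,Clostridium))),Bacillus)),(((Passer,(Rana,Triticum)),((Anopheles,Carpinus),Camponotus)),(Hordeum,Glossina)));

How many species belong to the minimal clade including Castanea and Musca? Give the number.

18

The MRCA of Castanea and Musca is the node subtending (((Castanea,Sorghum),Cavia),(((((Brassica,Homo),((Callithrix,(Ailuropoda,(Pseudotsuga,Musca))),Bombus)),Helarctos),(((Urocyon,(Arabidopsis,Escherichia)),Puma),(Ambystoma,Clostridium))),Bacillus)).
That clade contains 18 terminal taxa: Ailuropoda, Ambystoma, Arabidopsis, Bacillus, Bombus, Brassica, Callithrix, Castanea, Cavia, Clostridium, Escherichia, Helarctos, Homo, Musca, Pseudotsuga, Puma, Sorghum, Urocyon.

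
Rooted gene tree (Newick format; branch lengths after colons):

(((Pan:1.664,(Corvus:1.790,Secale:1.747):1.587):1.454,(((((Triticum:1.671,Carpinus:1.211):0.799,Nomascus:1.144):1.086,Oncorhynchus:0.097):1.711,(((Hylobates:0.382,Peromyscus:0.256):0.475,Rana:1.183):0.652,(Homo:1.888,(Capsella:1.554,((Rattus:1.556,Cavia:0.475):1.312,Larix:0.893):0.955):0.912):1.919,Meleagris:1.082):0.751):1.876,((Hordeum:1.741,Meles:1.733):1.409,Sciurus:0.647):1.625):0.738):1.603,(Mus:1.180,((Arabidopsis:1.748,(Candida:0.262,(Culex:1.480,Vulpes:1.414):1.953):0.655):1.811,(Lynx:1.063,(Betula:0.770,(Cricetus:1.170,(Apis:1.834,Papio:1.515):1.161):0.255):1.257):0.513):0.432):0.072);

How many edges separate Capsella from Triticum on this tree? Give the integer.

8

The MRCA of Capsella and Triticum is the node subtending ((((Triticum,Carpinus),Nomascus),Oncorhynchus),(((Hylobates,Peromyscus),Rana),(Homo,(Capsella,((Rattus,Cavia),Larix))),Meleagris)).
From Capsella up to that node: 4 branches. From Triticum up to the same node: 4 branches. Total: 4 + 4 = 8.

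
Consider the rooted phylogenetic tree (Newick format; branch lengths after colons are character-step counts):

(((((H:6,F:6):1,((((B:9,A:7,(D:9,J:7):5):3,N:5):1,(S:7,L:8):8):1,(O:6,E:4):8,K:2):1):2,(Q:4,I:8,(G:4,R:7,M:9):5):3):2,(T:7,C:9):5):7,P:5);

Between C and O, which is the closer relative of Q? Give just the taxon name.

O

The MRCA of Q and O subtends (((H,F),((((B,A,(D,J)),N),(S,L)),(O,E),K)),(Q,I,(G,R,M))) (17 taxa).
The MRCA of Q and C subtends ((((H,F),((((B,A,(D,J)),N),(S,L)),(O,E),K)),(Q,I,(G,R,M))),(T,C)) (19 taxa).
The first is nested inside the second, so Q shares a more recent common ancestor with O.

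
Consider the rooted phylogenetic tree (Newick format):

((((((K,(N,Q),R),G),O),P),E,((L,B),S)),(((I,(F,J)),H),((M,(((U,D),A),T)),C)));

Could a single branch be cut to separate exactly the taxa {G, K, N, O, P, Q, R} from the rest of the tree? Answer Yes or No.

The most recent common ancestor of these taxa subtends ((((K,(N,Q),R),G),O),P).
That clade has exactly 7 tips — every listed taxon and nothing else — so the group is monophyletic.

Yes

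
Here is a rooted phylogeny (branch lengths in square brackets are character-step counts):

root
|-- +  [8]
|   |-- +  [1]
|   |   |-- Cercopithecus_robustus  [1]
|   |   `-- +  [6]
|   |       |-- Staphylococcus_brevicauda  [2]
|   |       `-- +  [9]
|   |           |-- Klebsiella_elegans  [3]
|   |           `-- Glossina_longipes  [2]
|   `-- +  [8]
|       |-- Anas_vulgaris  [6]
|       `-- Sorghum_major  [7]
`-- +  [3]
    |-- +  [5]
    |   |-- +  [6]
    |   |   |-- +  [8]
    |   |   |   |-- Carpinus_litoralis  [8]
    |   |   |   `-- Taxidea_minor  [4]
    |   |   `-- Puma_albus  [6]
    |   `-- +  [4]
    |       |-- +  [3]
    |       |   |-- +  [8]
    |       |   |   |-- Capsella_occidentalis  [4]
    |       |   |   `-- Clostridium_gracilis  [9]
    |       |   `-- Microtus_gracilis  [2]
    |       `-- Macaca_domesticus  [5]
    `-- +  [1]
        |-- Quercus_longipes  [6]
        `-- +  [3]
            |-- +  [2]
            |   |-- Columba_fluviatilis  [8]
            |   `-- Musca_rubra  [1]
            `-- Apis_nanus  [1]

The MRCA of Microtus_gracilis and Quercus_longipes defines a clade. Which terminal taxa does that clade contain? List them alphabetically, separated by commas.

Apis_nanus, Capsella_occidentalis, Carpinus_litoralis, Clostridium_gracilis, Columba_fluviatilis, Macaca_domesticus, Microtus_gracilis, Musca_rubra, Puma_albus, Quercus_longipes, Taxidea_minor

Tracing Microtus_gracilis: it sits inside ((Capsella_occidentalis,Clostridium_gracilis),Microtus_gracilis).
Tracing Quercus_longipes: it sits inside (Quercus_longipes,((Columba_fluviatilis,Musca_rubra),Apis_nanus)).
The smallest clade enclosing both is ((((Carpinus_litoralis,Taxidea_minor),Puma_albus),(((Capsella_occidentalis,Clostridium_gracilis),Microtus_gracilis),Macaca_domesticus)),(Quercus_longipes,((Columba_fluviatilis,Musca_rubra),Apis_nanus))); the answer is its 11 terminal taxa in alphabetical order.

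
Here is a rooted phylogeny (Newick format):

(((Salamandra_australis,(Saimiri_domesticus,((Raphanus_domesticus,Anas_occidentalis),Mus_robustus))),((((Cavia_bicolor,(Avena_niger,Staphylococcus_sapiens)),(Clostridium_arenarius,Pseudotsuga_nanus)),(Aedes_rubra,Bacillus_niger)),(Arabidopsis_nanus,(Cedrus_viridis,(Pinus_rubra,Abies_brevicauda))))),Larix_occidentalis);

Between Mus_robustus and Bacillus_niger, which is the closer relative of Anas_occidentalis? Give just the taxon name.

Mus_robustus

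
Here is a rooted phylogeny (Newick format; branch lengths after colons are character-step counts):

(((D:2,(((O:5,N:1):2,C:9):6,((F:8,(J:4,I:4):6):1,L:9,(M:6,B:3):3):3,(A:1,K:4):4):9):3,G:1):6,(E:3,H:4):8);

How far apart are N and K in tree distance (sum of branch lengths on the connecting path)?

17

The path runs N → … → MRCA → … → K; the MRCA is the node subtending (((O,N),C),((F,(J,I)),L,(M,B)),(A,K)).
Branch lengths along that path: 1 + 2 + 6 + 4 + 4 = 17.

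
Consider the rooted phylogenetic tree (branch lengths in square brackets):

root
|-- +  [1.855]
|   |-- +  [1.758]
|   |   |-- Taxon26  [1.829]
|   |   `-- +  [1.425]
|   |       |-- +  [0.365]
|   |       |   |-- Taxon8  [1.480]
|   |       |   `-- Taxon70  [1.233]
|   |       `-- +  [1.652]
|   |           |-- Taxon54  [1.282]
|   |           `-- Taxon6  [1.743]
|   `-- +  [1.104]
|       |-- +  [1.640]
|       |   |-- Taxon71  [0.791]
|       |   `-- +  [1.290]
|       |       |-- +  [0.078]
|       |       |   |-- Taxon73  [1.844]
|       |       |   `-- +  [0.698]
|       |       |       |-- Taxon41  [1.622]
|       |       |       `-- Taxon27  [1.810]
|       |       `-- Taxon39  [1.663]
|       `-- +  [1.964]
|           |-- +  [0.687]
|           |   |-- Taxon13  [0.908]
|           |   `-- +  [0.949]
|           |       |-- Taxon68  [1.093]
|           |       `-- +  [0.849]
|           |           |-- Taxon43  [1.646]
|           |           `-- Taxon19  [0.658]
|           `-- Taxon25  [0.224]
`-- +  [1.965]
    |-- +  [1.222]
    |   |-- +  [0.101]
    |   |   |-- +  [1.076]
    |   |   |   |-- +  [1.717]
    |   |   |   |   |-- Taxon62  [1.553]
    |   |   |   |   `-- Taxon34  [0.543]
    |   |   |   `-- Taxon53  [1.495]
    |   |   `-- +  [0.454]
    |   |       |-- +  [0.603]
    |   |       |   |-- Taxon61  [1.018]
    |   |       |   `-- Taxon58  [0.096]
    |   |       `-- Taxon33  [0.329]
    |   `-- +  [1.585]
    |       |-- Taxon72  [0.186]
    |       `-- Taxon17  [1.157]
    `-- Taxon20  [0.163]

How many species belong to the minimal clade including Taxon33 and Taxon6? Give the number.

The MRCA of Taxon33 and Taxon6 is the root, so the clade is the entire tree.
That clade contains 24 terminal taxa: Taxon13, Taxon17, Taxon19, Taxon20, Taxon25, Taxon26, Taxon27, Taxon33, Taxon34, Taxon39, Taxon41, Taxon43, Taxon53, Taxon54, Taxon58, Taxon6, Taxon61, Taxon62, Taxon68, Taxon70, Taxon71, Taxon72, Taxon73, Taxon8.

24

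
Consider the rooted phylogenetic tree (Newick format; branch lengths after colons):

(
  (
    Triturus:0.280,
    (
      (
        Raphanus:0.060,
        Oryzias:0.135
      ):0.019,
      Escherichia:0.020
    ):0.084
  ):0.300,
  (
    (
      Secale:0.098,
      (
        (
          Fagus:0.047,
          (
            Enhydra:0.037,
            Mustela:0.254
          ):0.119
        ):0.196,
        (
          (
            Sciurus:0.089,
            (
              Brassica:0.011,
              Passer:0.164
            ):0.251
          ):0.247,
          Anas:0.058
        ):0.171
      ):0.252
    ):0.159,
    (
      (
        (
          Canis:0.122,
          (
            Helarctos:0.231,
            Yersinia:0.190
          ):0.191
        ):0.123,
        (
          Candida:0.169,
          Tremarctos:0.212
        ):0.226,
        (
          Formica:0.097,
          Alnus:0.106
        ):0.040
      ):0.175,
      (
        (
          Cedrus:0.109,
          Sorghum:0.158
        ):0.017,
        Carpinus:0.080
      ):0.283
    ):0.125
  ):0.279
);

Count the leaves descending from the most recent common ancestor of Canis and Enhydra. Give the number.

The MRCA of Canis and Enhydra is the node subtending ((Secale,((Fagus,(Enhydra,Mustela)),((Sciurus,(Brassica,Passer)),Anas))),(((Canis,(Helarctos,Yersinia)),(Candida,Tremarctos),(Formica,Alnus)),((Cedrus,Sorghum),Carpinus))).
That clade contains 18 terminal taxa: Alnus, Anas, Brassica, Candida, Canis, Carpinus, Cedrus, Enhydra, Fagus, Formica, Helarctos, Mustela, Passer, Sciurus, Secale, Sorghum, Tremarctos, Yersinia.

18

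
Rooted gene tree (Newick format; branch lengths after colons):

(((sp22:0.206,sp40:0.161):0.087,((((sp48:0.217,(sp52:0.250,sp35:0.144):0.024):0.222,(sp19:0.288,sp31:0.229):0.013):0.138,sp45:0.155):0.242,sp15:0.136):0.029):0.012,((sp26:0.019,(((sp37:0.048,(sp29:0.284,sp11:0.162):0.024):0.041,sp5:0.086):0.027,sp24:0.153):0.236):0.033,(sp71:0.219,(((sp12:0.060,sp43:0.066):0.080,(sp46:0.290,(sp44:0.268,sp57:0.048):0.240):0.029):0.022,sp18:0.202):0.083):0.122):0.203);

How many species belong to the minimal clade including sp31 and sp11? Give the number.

22

The MRCA of sp31 and sp11 is the root, so the clade is the entire tree.
That clade contains 22 terminal taxa: sp11, sp12, sp15, sp18, sp19, sp22, sp24, sp26, sp29, sp31, sp35, sp37, sp40, sp43, sp44, sp45, sp46, sp48, sp5, sp52, sp57, sp71.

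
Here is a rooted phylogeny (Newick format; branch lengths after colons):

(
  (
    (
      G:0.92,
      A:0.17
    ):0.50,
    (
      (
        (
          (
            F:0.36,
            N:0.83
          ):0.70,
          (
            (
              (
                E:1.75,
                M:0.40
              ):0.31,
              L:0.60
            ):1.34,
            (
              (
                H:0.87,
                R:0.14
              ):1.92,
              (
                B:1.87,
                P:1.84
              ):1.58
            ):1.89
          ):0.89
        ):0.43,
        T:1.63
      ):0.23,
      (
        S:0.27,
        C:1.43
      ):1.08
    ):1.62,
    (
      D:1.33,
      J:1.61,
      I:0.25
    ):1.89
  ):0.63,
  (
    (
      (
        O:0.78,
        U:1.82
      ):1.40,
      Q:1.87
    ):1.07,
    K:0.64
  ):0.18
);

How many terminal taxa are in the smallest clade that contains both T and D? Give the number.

17

The MRCA of T and D is the node subtending ((G,A),((((F,N),(((E,M),L),((H,R),(B,P)))),T),(S,C)),(D,J,I)).
That clade contains 17 terminal taxa: A, B, C, D, E, F, G, H, I, J, L, M, N, P, R, S, T.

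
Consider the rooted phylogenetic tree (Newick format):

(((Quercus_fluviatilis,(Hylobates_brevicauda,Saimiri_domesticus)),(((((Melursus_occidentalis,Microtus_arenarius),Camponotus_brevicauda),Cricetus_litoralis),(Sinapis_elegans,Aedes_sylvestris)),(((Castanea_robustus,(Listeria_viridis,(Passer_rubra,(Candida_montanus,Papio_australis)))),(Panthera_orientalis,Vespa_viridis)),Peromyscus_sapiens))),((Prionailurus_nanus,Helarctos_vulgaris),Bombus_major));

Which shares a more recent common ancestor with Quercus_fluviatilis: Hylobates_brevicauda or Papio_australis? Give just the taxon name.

Hylobates_brevicauda

The MRCA of Quercus_fluviatilis and Hylobates_brevicauda subtends (Quercus_fluviatilis,(Hylobates_brevicauda,Saimiri_domesticus)) (3 taxa).
The MRCA of Quercus_fluviatilis and Papio_australis subtends ((Quercus_fluviatilis,(Hylobates_brevicauda,Saimiri_domesticus)),(((((Melursus_occidentalis,Microtus_arenarius),Camponotus_brevicauda),Cricetus_litoralis),(Sinapis_elegans,Aedes_sylvestris)),(((Castanea_robustus,(Listeria_viridis,(Passer_rubra,(Candida_montanus,Papio_australis)))),(Panthera_orientalis,Vespa_viridis)),Peromyscus_sapiens))) (17 taxa).
The first is nested inside the second, so Quercus_fluviatilis shares a more recent common ancestor with Hylobates_brevicauda.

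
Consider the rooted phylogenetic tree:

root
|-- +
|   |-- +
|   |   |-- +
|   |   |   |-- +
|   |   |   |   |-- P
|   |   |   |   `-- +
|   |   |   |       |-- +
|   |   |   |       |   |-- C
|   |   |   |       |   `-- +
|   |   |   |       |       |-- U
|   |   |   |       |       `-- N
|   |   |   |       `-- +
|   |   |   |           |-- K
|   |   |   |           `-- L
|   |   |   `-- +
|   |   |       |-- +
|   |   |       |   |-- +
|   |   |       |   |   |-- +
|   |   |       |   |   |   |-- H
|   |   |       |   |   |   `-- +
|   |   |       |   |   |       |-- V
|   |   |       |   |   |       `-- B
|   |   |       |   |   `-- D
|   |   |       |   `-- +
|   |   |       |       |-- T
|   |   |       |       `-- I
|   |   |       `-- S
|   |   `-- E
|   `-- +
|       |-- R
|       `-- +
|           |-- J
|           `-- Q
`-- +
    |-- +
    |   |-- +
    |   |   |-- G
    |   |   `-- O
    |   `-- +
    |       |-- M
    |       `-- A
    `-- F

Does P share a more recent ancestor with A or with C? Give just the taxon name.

C

The MRCA of P and C subtends (P,((C,(U,N)),(K,L))) (6 taxa).
The MRCA of P and A is the root, subtending the entire tree (22 taxa).
The first is nested inside the second, so P shares a more recent common ancestor with C.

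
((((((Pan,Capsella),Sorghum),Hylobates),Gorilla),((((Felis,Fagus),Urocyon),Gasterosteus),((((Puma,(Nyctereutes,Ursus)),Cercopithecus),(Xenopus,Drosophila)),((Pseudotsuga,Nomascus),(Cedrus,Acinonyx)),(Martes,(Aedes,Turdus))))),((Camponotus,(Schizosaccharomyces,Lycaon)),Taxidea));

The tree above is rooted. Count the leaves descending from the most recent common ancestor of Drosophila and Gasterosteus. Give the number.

The MRCA of Drosophila and Gasterosteus is the node subtending ((((Felis,Fagus),Urocyon),Gasterosteus),((((Puma,(Nyctereutes,Ursus)),Cercopithecus),(Xenopus,Drosophila)),((Pseudotsuga,Nomascus),(Cedrus,Acinonyx)),(Martes,(Aedes,Turdus)))).
That clade contains 17 terminal taxa: Acinonyx, Aedes, Cedrus, Cercopithecus, Drosophila, Fagus, Felis, Gasterosteus, Martes, Nomascus, Nyctereutes, Pseudotsuga, Puma, Turdus, Urocyon, Ursus, Xenopus.

17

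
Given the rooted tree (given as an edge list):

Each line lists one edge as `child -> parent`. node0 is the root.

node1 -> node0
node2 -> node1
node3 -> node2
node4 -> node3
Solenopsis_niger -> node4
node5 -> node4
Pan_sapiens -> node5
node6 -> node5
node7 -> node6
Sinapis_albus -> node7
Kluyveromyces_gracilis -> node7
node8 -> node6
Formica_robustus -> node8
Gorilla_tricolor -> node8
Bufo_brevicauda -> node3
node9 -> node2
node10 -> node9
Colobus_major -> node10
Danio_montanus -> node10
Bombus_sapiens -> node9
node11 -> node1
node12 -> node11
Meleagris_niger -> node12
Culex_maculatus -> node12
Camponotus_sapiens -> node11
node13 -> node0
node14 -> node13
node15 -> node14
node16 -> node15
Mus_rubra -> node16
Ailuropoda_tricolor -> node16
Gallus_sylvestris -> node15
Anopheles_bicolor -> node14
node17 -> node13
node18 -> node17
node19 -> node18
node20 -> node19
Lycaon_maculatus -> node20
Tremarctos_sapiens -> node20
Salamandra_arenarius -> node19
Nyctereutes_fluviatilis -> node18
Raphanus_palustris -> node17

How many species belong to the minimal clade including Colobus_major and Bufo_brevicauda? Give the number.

The MRCA of Colobus_major and Bufo_brevicauda is the node subtending (((Solenopsis_niger,(Pan_sapiens,((Sinapis_albus,Kluyveromyces_gracilis),(Formica_robustus,Gorilla_tricolor)))),Bufo_brevicauda),((Colobus_major,Danio_montanus),Bombus_sapiens)).
That clade contains 10 terminal taxa: Bombus_sapiens, Bufo_brevicauda, Colobus_major, Danio_montanus, Formica_robustus, Gorilla_tricolor, Kluyveromyces_gracilis, Pan_sapiens, Sinapis_albus, Solenopsis_niger.

10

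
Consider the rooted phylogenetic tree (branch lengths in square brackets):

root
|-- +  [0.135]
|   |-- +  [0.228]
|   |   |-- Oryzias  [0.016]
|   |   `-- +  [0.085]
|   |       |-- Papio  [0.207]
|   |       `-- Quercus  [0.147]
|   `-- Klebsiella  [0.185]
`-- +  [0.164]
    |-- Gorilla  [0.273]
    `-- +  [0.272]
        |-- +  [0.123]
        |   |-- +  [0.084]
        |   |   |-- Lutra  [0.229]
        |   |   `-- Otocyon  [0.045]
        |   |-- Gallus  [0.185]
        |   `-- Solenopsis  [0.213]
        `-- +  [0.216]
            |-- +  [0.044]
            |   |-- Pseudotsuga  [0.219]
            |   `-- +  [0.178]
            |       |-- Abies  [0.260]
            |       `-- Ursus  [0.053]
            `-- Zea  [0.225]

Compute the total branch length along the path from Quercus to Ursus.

1.522

The path runs Quercus → … → MRCA → … → Ursus; the MRCA is the root of the tree.
Branch lengths along that path: 0.147 + 0.085 + 0.228 + 0.135 + 0.164 + 0.272 + 0.216 + 0.044 + 0.178 + 0.053 = 1.522.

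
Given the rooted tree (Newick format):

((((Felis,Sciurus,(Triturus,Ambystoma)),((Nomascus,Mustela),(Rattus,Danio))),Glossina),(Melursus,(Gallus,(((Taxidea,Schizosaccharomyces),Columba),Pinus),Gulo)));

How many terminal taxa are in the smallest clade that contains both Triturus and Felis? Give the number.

4

The MRCA of Triturus and Felis is the node subtending (Felis,Sciurus,(Triturus,Ambystoma)).
That clade contains 4 terminal taxa: Ambystoma, Felis, Sciurus, Triturus.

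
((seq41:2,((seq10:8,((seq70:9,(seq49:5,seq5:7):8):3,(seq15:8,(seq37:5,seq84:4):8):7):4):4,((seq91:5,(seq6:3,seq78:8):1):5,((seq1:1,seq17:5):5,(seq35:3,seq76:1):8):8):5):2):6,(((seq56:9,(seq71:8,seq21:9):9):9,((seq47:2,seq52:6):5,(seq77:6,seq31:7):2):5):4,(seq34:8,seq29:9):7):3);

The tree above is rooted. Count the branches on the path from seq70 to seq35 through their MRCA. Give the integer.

8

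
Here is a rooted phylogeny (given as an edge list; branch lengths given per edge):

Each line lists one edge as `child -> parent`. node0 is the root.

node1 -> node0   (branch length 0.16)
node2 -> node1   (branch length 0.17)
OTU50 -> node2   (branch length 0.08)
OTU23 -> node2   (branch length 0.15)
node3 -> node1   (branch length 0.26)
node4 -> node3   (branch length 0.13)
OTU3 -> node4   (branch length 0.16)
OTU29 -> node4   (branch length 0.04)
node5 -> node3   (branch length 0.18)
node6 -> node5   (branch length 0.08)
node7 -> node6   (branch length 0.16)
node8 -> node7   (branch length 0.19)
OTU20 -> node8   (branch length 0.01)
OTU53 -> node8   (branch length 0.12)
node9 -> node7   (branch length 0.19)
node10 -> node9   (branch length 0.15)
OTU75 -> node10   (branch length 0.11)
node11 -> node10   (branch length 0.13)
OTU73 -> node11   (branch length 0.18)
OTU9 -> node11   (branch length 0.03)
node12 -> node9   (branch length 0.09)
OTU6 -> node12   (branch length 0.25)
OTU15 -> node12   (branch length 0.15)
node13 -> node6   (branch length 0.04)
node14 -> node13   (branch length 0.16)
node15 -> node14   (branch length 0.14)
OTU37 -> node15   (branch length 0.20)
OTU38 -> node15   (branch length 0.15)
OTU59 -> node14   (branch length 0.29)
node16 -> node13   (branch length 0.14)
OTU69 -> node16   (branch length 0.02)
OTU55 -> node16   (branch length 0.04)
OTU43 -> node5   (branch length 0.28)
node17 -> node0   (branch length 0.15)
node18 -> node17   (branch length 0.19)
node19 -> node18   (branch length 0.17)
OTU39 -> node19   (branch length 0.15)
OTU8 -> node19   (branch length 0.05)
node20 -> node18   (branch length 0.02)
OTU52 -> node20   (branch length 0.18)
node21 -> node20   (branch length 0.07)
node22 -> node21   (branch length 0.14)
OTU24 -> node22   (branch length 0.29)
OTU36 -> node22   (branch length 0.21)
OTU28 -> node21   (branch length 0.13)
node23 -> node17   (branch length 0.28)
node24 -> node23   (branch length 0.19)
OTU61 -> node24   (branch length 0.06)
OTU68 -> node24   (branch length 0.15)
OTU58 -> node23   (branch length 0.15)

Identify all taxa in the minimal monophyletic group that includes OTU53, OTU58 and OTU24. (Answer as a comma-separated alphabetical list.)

OTU15, OTU20, OTU23, OTU24, OTU28, OTU29, OTU3, OTU36, OTU37, OTU38, OTU39, OTU43, OTU50, OTU52, OTU53, OTU55, OTU58, OTU59, OTU6, OTU61, OTU68, OTU69, OTU73, OTU75, OTU8, OTU9

Tracing OTU53: it sits inside (OTU20,OTU53).
Tracing OTU58: it sits inside ((OTU61,OTU68),OTU58).
Tracing OTU24: it sits inside (OTU24,OTU36).
The smallest clade enclosing all 3 is the whole tree (their MRCA is the root), so the answer is all 26 tips in alphabetical order.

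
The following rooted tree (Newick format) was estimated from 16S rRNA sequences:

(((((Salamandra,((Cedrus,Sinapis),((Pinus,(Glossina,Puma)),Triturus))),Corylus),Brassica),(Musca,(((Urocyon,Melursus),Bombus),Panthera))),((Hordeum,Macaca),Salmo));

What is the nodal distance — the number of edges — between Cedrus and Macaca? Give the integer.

The MRCA of Cedrus and Macaca is the root of the tree.
From Cedrus up to that node: 7 branches. From Macaca up to the same node: 3 branches. Total: 7 + 3 = 10.

10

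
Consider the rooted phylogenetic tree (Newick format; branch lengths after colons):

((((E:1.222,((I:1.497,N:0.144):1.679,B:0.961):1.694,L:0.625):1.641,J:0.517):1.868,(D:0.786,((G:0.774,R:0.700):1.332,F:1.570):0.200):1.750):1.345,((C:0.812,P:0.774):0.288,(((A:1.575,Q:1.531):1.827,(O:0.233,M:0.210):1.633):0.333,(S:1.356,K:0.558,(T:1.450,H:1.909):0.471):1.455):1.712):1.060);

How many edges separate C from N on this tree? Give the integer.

9

The MRCA of C and N is the root of the tree.
From C up to that node: 3 branches. From N up to the same node: 6 branches. Total: 3 + 6 = 9.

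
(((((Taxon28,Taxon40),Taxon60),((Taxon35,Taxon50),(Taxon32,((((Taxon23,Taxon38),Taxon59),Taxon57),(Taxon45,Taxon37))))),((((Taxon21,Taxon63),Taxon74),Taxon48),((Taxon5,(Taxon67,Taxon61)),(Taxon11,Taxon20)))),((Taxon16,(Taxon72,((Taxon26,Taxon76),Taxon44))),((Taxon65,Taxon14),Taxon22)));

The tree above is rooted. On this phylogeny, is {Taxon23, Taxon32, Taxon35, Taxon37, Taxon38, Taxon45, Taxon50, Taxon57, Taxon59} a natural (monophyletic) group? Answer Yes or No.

Yes

The most recent common ancestor of these taxa subtends ((Taxon35,Taxon50),(Taxon32,((((Taxon23,Taxon38),Taxon59),Taxon57),(Taxon45,Taxon37)))).
That clade has exactly 9 tips — every listed taxon and nothing else — so the group is monophyletic.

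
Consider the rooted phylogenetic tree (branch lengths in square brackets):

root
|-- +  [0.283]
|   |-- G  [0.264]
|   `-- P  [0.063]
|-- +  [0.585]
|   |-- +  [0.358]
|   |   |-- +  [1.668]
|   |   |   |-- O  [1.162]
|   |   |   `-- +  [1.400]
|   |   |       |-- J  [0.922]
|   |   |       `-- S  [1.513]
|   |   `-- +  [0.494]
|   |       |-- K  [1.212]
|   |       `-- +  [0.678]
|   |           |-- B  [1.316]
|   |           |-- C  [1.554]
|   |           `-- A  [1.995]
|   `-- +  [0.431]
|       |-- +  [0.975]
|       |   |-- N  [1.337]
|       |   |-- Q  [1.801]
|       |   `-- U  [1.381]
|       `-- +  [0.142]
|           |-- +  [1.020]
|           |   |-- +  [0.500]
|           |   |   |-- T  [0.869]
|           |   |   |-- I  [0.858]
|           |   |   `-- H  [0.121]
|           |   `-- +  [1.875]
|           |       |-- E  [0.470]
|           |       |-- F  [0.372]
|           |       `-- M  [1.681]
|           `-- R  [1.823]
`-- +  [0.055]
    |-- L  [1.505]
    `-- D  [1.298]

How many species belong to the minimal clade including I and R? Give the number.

7

The MRCA of I and R is the node subtending (((T,I,H),(E,F,M)),R).
That clade contains 7 terminal taxa: E, F, H, I, M, R, T.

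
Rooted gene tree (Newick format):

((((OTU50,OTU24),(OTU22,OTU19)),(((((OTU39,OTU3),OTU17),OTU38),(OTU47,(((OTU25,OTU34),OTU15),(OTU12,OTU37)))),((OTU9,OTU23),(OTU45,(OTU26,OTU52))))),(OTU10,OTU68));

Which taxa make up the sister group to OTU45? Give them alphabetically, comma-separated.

OTU26, OTU52

OTU45 attaches to the tree at the node subtending (OTU45,(OTU26,OTU52)).
The other lineage descending from that same node — the sister group — is (OTU26,OTU52); its 2 tips in alphabetical order are the answer.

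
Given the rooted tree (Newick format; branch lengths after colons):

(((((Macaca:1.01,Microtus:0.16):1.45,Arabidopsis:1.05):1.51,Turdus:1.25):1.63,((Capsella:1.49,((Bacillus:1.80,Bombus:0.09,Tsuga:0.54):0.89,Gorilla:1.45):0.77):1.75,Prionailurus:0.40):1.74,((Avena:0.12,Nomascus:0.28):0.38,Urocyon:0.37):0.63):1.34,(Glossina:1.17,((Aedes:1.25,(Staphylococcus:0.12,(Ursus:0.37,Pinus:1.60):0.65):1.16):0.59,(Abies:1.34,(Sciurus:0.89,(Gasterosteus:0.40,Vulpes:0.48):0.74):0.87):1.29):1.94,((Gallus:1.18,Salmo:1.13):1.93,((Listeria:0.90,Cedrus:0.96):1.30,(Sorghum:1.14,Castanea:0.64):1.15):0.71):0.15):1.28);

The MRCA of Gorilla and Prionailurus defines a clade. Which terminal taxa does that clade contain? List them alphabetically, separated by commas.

Bacillus, Bombus, Capsella, Gorilla, Prionailurus, Tsuga

Tracing Gorilla: it sits inside ((Bacillus,Bombus,Tsuga),Gorilla).
Tracing Prionailurus: it sits inside ((Capsella,((Bacillus,Bombus,Tsuga),Gorilla)),Prionailurus).
The smallest clade enclosing both is ((Capsella,((Bacillus,Bombus,Tsuga),Gorilla)),Prionailurus); the answer is its 6 terminal taxa in alphabetical order.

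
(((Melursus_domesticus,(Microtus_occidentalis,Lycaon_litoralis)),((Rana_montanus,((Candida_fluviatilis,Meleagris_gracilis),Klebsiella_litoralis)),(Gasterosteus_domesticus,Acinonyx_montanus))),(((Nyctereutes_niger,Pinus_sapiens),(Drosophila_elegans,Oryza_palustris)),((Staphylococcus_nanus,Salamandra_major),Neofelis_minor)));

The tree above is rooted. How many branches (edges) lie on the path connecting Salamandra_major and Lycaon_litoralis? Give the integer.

The MRCA of Salamandra_major and Lycaon_litoralis is the root of the tree.
From Salamandra_major up to that node: 4 branches. From Lycaon_litoralis up to the same node: 4 branches. Total: 4 + 4 = 8.

8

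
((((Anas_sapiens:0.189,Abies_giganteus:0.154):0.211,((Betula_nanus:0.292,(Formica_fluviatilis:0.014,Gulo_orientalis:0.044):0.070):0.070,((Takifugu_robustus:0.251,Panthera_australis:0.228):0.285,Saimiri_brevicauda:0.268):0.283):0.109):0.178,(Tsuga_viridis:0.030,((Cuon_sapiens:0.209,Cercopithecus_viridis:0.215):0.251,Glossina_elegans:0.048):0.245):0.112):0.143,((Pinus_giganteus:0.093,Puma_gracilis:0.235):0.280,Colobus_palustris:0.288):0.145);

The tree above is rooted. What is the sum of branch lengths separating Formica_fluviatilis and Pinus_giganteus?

The path runs Formica_fluviatilis → … → MRCA → … → Pinus_giganteus; the MRCA is the root of the tree.
Branch lengths along that path: 0.014 + 0.070 + 0.070 + 0.109 + 0.178 + 0.143 + 0.145 + 0.280 + 0.093 = 1.102.

1.102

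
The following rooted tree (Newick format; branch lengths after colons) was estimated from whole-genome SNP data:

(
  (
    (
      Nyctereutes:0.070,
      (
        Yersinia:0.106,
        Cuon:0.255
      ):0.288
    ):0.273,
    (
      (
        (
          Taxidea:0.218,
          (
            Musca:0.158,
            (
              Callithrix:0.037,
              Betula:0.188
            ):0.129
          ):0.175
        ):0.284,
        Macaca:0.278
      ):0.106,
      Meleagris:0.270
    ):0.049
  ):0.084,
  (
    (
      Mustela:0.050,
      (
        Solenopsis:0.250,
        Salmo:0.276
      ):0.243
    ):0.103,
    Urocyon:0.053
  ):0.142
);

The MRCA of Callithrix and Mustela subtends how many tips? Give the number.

13

The MRCA of Callithrix and Mustela is the root, so the clade is the entire tree.
That clade contains 13 terminal taxa: Betula, Callithrix, Cuon, Macaca, Meleagris, Musca, Mustela, Nyctereutes, Salmo, Solenopsis, Taxidea, Urocyon, Yersinia.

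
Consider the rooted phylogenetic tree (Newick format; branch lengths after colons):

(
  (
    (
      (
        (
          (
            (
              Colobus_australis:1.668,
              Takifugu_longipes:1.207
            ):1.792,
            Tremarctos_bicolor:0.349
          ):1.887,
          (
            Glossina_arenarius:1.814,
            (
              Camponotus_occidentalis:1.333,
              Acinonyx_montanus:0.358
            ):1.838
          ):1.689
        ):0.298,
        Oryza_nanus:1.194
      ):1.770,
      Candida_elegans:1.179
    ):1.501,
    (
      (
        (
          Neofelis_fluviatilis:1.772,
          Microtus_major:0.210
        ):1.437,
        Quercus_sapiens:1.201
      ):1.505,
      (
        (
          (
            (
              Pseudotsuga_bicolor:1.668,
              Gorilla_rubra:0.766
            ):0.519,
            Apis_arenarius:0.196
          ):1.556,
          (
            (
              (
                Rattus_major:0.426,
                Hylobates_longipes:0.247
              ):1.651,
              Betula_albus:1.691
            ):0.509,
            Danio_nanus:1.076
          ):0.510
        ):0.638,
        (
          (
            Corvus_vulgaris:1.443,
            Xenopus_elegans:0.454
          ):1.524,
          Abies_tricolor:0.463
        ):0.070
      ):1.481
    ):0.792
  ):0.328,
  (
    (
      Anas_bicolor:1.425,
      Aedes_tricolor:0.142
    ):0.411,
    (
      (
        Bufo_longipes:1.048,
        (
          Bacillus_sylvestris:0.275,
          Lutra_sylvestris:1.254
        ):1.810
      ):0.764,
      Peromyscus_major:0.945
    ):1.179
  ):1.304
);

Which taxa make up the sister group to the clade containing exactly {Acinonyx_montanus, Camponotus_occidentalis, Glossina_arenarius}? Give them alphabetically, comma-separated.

Colobus_australis, Takifugu_longipes, Tremarctos_bicolor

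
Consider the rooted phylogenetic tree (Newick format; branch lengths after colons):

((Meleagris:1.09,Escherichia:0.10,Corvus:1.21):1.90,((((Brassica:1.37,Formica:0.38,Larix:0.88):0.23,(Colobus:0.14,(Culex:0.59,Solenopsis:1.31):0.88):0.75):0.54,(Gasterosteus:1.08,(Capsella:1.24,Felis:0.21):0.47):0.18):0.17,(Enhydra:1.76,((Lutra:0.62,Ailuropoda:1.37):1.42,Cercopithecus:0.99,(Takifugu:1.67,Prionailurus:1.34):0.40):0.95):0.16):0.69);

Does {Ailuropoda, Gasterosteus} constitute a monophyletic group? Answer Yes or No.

No

The MRCA of the listed taxa subtends ((((Brassica,Formica,Larix),(Colobus,(Culex,Solenopsis))),(Gasterosteus,(Capsella,Felis))),(Enhydra,((Lutra,Ailuropoda),Cercopithecus,(Takifugu,Prionailurus)))).
That clade also contains Brassica, Capsella, Cercopithecus, Colobus, Culex, Enhydra, Felis, Formica, Larix, Lutra, Prionailurus, Solenopsis, Takifugu, which are not in the proposed group, so the group is not monophyletic.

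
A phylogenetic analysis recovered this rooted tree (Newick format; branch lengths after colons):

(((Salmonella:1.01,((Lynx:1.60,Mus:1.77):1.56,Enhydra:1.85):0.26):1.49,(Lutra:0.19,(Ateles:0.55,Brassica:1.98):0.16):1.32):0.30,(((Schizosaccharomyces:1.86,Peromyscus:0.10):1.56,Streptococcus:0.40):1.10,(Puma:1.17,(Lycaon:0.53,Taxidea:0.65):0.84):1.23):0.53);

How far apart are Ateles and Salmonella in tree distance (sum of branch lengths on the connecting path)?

The path runs Ateles → … → MRCA → … → Salmonella; the MRCA is the node subtending ((Salmonella,((Lynx,Mus),Enhydra)),(Lutra,(Ateles,Brassica))).
Branch lengths along that path: 0.55 + 0.16 + 1.32 + 1.49 + 1.01 = 4.53.

4.53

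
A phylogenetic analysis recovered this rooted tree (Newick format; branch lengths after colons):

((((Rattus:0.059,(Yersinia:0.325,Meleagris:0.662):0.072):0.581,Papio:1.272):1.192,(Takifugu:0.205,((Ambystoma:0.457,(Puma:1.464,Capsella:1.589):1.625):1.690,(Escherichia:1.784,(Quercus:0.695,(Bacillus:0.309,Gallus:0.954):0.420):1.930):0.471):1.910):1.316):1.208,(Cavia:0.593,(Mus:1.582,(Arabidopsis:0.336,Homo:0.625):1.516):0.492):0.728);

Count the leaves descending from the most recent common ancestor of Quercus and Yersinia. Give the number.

The MRCA of Quercus and Yersinia is the node subtending (((Rattus,(Yersinia,Meleagris)),Papio),(Takifugu,((Ambystoma,(Puma,Capsella)),(Escherichia,(Quercus,(Bacillus,Gallus)))))).
That clade contains 12 terminal taxa: Ambystoma, Bacillus, Capsella, Escherichia, Gallus, Meleagris, Papio, Puma, Quercus, Rattus, Takifugu, Yersinia.

12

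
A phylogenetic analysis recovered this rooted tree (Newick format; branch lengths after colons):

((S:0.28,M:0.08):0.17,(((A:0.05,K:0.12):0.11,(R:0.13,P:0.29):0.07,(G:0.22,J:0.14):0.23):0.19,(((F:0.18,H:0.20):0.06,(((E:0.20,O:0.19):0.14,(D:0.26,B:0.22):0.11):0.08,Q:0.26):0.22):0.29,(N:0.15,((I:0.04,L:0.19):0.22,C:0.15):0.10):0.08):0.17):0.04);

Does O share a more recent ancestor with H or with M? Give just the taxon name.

H

The MRCA of O and H subtends ((F,H),(((E,O),(D,B)),Q)) (7 taxa).
The MRCA of O and M is the root, subtending the entire tree (19 taxa).
The first is nested inside the second, so O shares a more recent common ancestor with H.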